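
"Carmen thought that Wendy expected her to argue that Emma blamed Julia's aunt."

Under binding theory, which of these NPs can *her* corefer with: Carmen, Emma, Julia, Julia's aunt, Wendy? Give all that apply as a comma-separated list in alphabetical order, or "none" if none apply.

Carmen

*her* is a pronoun; Principle B requires it to be free in its binding domain — the clause headed by 'expected'.
— Carmen: subject of the matrix clause; c-commands the pronoun but lies outside its binding domain — allowed.
— Emma: subject of the clause headed by 'blamed'; is c-commanded by the pronoun; coreference would bind this R-expression — blocked (Principle C).
— Julia: possessor inside the object DP of the clause headed by 'blamed'; is c-commanded by the pronoun; coreference would bind this R-expression — blocked (Principle C).
— Julia's aunt: object of the clause headed by 'blamed'; is c-commanded by the pronoun; coreference would bind this R-expression — blocked (Principle C).
— Wendy: subject of the clause headed by 'expected'; c-commands the pronoun within its binding domain — blocked (Principle B).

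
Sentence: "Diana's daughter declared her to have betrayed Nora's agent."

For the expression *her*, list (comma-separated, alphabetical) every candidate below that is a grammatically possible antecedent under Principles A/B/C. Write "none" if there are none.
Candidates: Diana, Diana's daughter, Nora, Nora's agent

*her* is a pronoun; Principle B requires it to be free in its binding domain — the matrix clause.
— Diana: possessor inside the subject DP of the matrix clause; does not c-command the pronoun — Principle B does not apply; allowed.
— Diana's daughter: subject of the matrix clause; c-commands the pronoun within its binding domain — blocked (Principle B).
— Nora: possessor inside the object DP of the clause headed by 'betrayed'; is c-commanded by the pronoun; coreference would bind this R-expression — blocked (Principle C).
— Nora's agent: object of the clause headed by 'betrayed'; is c-commanded by the pronoun; coreference would bind this R-expression — blocked (Principle C).

Diana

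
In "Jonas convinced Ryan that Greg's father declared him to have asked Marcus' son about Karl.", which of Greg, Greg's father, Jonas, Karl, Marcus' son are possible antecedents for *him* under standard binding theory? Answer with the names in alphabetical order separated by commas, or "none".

*him* is a pronoun; Principle B requires it to be free in its binding domain — the clause headed by 'declared'.
— Greg: possessor inside the subject DP of the clause headed by 'declared'; does not c-command the pronoun — Principle B does not apply; allowed.
— Greg's father: subject of the clause headed by 'declared'; c-commands the pronoun within its binding domain — blocked (Principle B).
— Jonas: subject of the matrix clause; c-commands the pronoun but lies outside its binding domain — allowed.
— Karl: second object of the clause headed by 'asked'; is c-commanded by the pronoun; coreference would bind this R-expression — blocked (Principle C).
— Marcus' son: object of the clause headed by 'asked'; is c-commanded by the pronoun; coreference would bind this R-expression — blocked (Principle C).

Greg, Jonas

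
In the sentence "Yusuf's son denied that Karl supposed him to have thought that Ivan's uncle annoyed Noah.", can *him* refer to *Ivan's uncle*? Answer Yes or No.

No

*him* is a pronoun; Principle B requires it to be free in its binding domain — the clause headed by 'supposed'.
— Ivan's uncle: subject of the clause headed by 'annoyed'; is c-commanded by the pronoun; coreference would bind this R-expression — blocked (Principle C).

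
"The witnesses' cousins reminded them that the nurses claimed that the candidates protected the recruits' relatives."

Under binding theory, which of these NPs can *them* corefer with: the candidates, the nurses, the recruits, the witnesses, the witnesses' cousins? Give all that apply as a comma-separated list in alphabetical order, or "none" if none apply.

*them* is a pronoun; Principle B requires it to be free in its binding domain — the matrix clause.
— the candidates: subject of the clause headed by 'protected'; is c-commanded by the pronoun; coreference would bind this R-expression — blocked (Principle C).
— the nurses: subject of the clause headed by 'claimed'; is c-commanded by the pronoun; coreference would bind this R-expression — blocked (Principle C).
— the recruits: possessor inside the object DP of the clause headed by 'protected'; is c-commanded by the pronoun; coreference would bind this R-expression — blocked (Principle C).
— the witnesses: possessor inside the subject DP of the matrix clause; does not c-command the pronoun — Principle B does not apply; allowed.
— the witnesses' cousins: subject of the matrix clause; c-commands the pronoun within its binding domain — blocked (Principle B).

the witnesses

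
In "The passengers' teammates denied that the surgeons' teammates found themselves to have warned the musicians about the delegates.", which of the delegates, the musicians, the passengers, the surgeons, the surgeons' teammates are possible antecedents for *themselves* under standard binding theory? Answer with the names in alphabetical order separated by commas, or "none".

the surgeons' teammates

*themselves* is a reflexive; Principle A requires it to be bound within its binding domain — the clause headed by 'found'.
— the delegates: second object of the clause headed by 'warned'; does not c-command the reflexive — cannot bind it (Principle A).
— the musicians: object of the clause headed by 'warned'; does not c-command the reflexive — cannot bind it (Principle A).
— the passengers: possessor inside the subject DP of the matrix clause; does not c-command the reflexive — cannot bind it (Principle A).
— the surgeons: possessor inside the subject DP of the clause headed by 'found'; does not c-command the reflexive — cannot bind it (Principle A).
— the surgeons' teammates: subject of the clause headed by 'found'; c-commands the reflexive within its binding domain — allowed (Principle A).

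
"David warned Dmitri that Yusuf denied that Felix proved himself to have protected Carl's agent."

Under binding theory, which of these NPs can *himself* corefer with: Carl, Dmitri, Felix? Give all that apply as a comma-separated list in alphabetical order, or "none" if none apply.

*himself* is a reflexive; Principle A requires it to be bound within its binding domain — the clause headed by 'proved'.
— Carl: possessor inside the object DP of the clause headed by 'protected'; does not c-command the reflexive — cannot bind it (Principle A).
— Dmitri: object of the matrix clause; c-commands the reflexive but lies outside its binding domain — cannot bind it (Principle A).
— Felix: subject of the clause headed by 'proved'; c-commands the reflexive within its binding domain — allowed (Principle A).

Felix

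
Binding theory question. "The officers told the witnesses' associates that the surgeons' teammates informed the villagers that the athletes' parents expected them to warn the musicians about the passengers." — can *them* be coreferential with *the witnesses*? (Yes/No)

*them* is a pronoun; Principle B requires it to be free in its binding domain — the clause headed by 'expected'.
— the witnesses: possessor inside the object DP of the matrix clause; does not c-command the pronoun — Principle B does not apply; allowed.

Yes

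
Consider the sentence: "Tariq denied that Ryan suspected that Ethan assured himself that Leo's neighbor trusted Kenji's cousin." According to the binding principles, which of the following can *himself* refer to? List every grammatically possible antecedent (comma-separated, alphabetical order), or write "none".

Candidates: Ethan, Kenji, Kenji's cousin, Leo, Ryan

*himself* is a reflexive; Principle A requires it to be bound within its binding domain — the clause headed by 'assured'.
— Ethan: subject of the clause headed by 'assured'; c-commands the reflexive within its binding domain — allowed (Principle A).
— Kenji: possessor inside the object DP of the clause headed by 'trusted'; does not c-command the reflexive — cannot bind it (Principle A).
— Kenji's cousin: object of the clause headed by 'trusted'; does not c-command the reflexive — cannot bind it (Principle A).
— Leo: possessor inside the subject DP of the clause headed by 'trusted'; does not c-command the reflexive — cannot bind it (Principle A).
— Ryan: subject of the clause headed by 'suspected'; c-commands the reflexive but lies outside its binding domain — cannot bind it (Principle A).

Ethan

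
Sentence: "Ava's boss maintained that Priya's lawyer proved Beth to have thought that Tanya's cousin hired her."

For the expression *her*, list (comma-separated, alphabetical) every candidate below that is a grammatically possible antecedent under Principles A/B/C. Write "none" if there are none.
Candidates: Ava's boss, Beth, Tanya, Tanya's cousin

Ava's boss, Beth, Tanya

*her* is a pronoun; Principle B requires it to be free in its binding domain — the clause headed by 'hired'.
— Ava's boss: subject of the matrix clause; c-commands the pronoun but lies outside its binding domain — allowed.
— Beth: subject of the clause headed by 'thought'; c-commands the pronoun but lies outside its binding domain — allowed.
— Tanya: possessor inside the subject DP of the clause headed by 'hired'; does not c-command the pronoun — Principle B does not apply; allowed.
— Tanya's cousin: subject of the clause headed by 'hired'; c-commands the pronoun within its binding domain — blocked (Principle B).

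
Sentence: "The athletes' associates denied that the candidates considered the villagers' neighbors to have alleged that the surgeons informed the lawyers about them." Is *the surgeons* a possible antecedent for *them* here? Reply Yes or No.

*them* is a pronoun; Principle B requires it to be free in its binding domain — the clause headed by 'informed'.
— the surgeons: subject of the clause headed by 'informed'; c-commands the pronoun within its binding domain — blocked (Principle B).

No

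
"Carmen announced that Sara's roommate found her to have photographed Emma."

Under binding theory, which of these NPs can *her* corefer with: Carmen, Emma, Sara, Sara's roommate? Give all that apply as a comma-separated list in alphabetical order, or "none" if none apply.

Carmen, Sara

*her* is a pronoun; Principle B requires it to be free in its binding domain — the clause headed by 'found'.
— Carmen: subject of the matrix clause; c-commands the pronoun but lies outside its binding domain — allowed.
— Emma: object of the clause headed by 'photographed'; is c-commanded by the pronoun; coreference would bind this R-expression — blocked (Principle C).
— Sara: possessor inside the subject DP of the clause headed by 'found'; does not c-command the pronoun — Principle B does not apply; allowed.
— Sara's roommate: subject of the clause headed by 'found'; c-commands the pronoun within its binding domain — blocked (Principle B).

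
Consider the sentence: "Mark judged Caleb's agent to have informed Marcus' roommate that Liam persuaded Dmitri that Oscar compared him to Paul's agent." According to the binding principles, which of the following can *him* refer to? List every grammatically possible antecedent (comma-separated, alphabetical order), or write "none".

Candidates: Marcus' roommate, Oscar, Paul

*him* is a pronoun; Principle B requires it to be free in its binding domain — the clause headed by 'compared'.
— Marcus' roommate: object of the clause headed by 'informed'; c-commands the pronoun but lies outside its binding domain — allowed.
— Oscar: subject of the clause headed by 'compared'; c-commands the pronoun within its binding domain — blocked (Principle B).
— Paul: possessor inside the second object DP of the clause headed by 'compared'; is c-commanded by the pronoun; coreference would bind this R-expression — blocked (Principle C).

Marcus' roommate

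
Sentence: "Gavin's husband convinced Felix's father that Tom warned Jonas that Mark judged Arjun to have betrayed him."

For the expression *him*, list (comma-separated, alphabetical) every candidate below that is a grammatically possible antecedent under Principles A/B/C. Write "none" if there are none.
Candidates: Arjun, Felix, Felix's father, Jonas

*him* is a pronoun; Principle B requires it to be free in its binding domain — the clause headed by 'betrayed'.
— Arjun: subject of the clause headed by 'betrayed'; c-commands the pronoun within its binding domain — blocked (Principle B).
— Felix: possessor inside the object DP of the matrix clause; does not c-command the pronoun — Principle B does not apply; allowed.
— Felix's father: object of the matrix clause; c-commands the pronoun but lies outside its binding domain — allowed.
— Jonas: object of the clause headed by 'warned'; c-commands the pronoun but lies outside its binding domain — allowed.

Felix, Felix's father, Jonas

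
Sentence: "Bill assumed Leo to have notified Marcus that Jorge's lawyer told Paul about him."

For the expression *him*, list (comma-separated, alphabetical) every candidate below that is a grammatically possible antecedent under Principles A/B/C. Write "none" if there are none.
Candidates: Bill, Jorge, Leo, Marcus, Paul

*him* is a pronoun; Principle B requires it to be free in its binding domain — the clause headed by 'told'.
— Bill: subject of the matrix clause; c-commands the pronoun but lies outside its binding domain — allowed.
— Jorge: possessor inside the subject DP of the clause headed by 'told'; does not c-command the pronoun — Principle B does not apply; allowed.
— Leo: subject of the clause headed by 'notified'; c-commands the pronoun but lies outside its binding domain — allowed.
— Marcus: object of the clause headed by 'notified'; c-commands the pronoun but lies outside its binding domain — allowed.
— Paul: object of the clause headed by 'told'; c-commands the pronoun within its binding domain — blocked (Principle B).

Bill, Jorge, Leo, Marcus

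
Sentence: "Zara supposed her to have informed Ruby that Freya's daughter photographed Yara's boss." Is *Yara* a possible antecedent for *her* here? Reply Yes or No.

No

*her* is a pronoun; Principle B requires it to be free in its binding domain — the matrix clause.
— Yara: possessor inside the object DP of the clause headed by 'photographed'; is c-commanded by the pronoun; coreference would bind this R-expression — blocked (Principle C).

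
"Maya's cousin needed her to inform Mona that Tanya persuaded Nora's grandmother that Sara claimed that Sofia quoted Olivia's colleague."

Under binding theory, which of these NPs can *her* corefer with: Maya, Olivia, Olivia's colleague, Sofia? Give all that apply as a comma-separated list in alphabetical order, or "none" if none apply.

Maya

*her* is a pronoun; Principle B requires it to be free in its binding domain — the matrix clause.
— Maya: possessor inside the subject DP of the matrix clause; does not c-command the pronoun — Principle B does not apply; allowed.
— Olivia: possessor inside the object DP of the clause headed by 'quoted'; is c-commanded by the pronoun; coreference would bind this R-expression — blocked (Principle C).
— Olivia's colleague: object of the clause headed by 'quoted'; is c-commanded by the pronoun; coreference would bind this R-expression — blocked (Principle C).
— Sofia: subject of the clause headed by 'quoted'; is c-commanded by the pronoun; coreference would bind this R-expression — blocked (Principle C).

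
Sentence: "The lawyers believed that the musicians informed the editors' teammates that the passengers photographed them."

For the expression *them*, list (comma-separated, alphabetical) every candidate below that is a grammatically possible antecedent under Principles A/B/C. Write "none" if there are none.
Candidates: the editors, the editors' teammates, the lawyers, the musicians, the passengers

the editors, the editors' teammates, the lawyers, the musicians

*them* is a pronoun; Principle B requires it to be free in its binding domain — the clause headed by 'photographed'.
— the editors: possessor inside the object DP of the clause headed by 'informed'; does not c-command the pronoun — Principle B does not apply; allowed.
— the editors' teammates: object of the clause headed by 'informed'; c-commands the pronoun but lies outside its binding domain — allowed.
— the lawyers: subject of the matrix clause; c-commands the pronoun but lies outside its binding domain — allowed.
— the musicians: subject of the clause headed by 'informed'; c-commands the pronoun but lies outside its binding domain — allowed.
— the passengers: subject of the clause headed by 'photographed'; c-commands the pronoun within its binding domain — blocked (Principle B).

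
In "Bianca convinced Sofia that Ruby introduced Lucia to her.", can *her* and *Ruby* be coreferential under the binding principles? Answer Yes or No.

No

*Ruby* is an R-expression; Principle C requires it to be free (not bound by any c-commanding expression).
— her: second object of the clause headed by 'introduced'; the R-expression locally c-commands the pronoun — coreference blocked (Principle B on the pronoun).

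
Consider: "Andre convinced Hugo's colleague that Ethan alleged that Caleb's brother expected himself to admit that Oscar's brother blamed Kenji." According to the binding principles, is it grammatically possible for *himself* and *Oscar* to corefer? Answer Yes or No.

*himself* is a reflexive; Principle A requires it to be bound within its binding domain — the clause headed by 'expected'.
— Oscar: possessor inside the subject DP of the clause headed by 'blamed'; does not c-command the reflexive — cannot bind it (Principle A).

No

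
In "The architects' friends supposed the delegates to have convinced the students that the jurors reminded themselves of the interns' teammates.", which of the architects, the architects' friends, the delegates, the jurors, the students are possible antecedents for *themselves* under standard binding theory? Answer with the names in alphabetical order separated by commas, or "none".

the jurors

*themselves* is a reflexive; Principle A requires it to be bound within its binding domain — the clause headed by 'reminded'.
— the architects: possessor inside the subject DP of the matrix clause; does not c-command the reflexive — cannot bind it (Principle A).
— the architects' friends: subject of the matrix clause; c-commands the reflexive but lies outside its binding domain — cannot bind it (Principle A).
— the delegates: subject of the clause headed by 'convinced'; c-commands the reflexive but lies outside its binding domain — cannot bind it (Principle A).
— the jurors: subject of the clause headed by 'reminded'; c-commands the reflexive within its binding domain — allowed (Principle A).
— the students: object of the clause headed by 'convinced'; c-commands the reflexive but lies outside its binding domain — cannot bind it (Principle A).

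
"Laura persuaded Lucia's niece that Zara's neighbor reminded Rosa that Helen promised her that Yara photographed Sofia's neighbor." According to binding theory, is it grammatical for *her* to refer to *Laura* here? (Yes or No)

Yes

*Laura* is an R-expression; Principle C requires it to be free (not bound by any c-commanding expression).
— her: object of the clause headed by 'promised'; the pronoun does not c-command the R-expression — coreference allowed.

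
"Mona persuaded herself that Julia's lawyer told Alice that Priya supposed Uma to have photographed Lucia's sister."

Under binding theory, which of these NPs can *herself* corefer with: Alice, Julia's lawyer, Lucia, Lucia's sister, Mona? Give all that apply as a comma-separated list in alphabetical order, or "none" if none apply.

Mona

*herself* is a reflexive; Principle A requires it to be bound within its binding domain — the matrix clause.
— Alice: object of the clause headed by 'told'; does not c-command the reflexive — cannot bind it (Principle A).
— Julia's lawyer: subject of the clause headed by 'told'; does not c-command the reflexive — cannot bind it (Principle A).
— Lucia: possessor inside the object DP of the clause headed by 'photographed'; does not c-command the reflexive — cannot bind it (Principle A).
— Lucia's sister: object of the clause headed by 'photographed'; does not c-command the reflexive — cannot bind it (Principle A).
— Mona: subject of the matrix clause; c-commands the reflexive within its binding domain — allowed (Principle A).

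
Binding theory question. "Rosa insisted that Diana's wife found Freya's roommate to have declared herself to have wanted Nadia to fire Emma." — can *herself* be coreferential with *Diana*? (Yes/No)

*herself* is a reflexive; Principle A requires it to be bound within its binding domain — the clause headed by 'declared'.
— Diana: possessor inside the subject DP of the clause headed by 'found'; does not c-command the reflexive — cannot bind it (Principle A).

No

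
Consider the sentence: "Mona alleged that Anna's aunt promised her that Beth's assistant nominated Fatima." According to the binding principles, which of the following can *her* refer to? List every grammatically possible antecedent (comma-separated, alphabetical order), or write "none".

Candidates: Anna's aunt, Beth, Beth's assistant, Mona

Mona

*her* is a pronoun; Principle B requires it to be free in its binding domain — the clause headed by 'promised'.
— Anna's aunt: subject of the clause headed by 'promised'; c-commands the pronoun within its binding domain — blocked (Principle B).
— Beth: possessor inside the subject DP of the clause headed by 'nominated'; is c-commanded by the pronoun; coreference would bind this R-expression — blocked (Principle C).
— Beth's assistant: subject of the clause headed by 'nominated'; is c-commanded by the pronoun; coreference would bind this R-expression — blocked (Principle C).
— Mona: subject of the matrix clause; c-commands the pronoun but lies outside its binding domain — allowed.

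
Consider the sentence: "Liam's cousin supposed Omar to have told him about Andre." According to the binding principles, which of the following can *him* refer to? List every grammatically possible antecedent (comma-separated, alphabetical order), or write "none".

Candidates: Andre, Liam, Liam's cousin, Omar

*him* is a pronoun; Principle B requires it to be free in its binding domain — the clause headed by 'told'.
— Andre: second object of the clause headed by 'told'; is c-commanded by the pronoun; coreference would bind this R-expression — blocked (Principle C).
— Liam: possessor inside the subject DP of the matrix clause; does not c-command the pronoun — Principle B does not apply; allowed.
— Liam's cousin: subject of the matrix clause; c-commands the pronoun but lies outside its binding domain — allowed.
— Omar: subject of the clause headed by 'told'; c-commands the pronoun within its binding domain — blocked (Principle B).

Liam, Liam's cousin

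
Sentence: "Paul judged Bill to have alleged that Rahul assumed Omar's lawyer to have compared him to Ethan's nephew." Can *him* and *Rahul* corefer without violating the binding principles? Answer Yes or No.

Yes

*Rahul* is an R-expression; Principle C requires it to be free (not bound by any c-commanding expression).
— him: object of the clause headed by 'compared'; the pronoun does not c-command the R-expression — coreference allowed.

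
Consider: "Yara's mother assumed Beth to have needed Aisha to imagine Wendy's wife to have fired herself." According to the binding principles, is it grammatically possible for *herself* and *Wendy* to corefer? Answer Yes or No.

No

*herself* is a reflexive; Principle A requires it to be bound within its binding domain — the clause headed by 'fired'.
— Wendy: possessor inside the subject DP of the clause headed by 'fired'; does not c-command the reflexive — cannot bind it (Principle A).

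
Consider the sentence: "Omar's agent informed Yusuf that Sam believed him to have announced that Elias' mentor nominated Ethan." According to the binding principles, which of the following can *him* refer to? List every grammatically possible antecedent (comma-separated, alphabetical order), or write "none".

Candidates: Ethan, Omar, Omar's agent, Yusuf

*him* is a pronoun; Principle B requires it to be free in its binding domain — the clause headed by 'believed'.
— Ethan: object of the clause headed by 'nominated'; is c-commanded by the pronoun; coreference would bind this R-expression — blocked (Principle C).
— Omar: possessor inside the subject DP of the matrix clause; does not c-command the pronoun — Principle B does not apply; allowed.
— Omar's agent: subject of the matrix clause; c-commands the pronoun but lies outside its binding domain — allowed.
— Yusuf: object of the matrix clause; c-commands the pronoun but lies outside its binding domain — allowed.

Omar, Omar's agent, Yusuf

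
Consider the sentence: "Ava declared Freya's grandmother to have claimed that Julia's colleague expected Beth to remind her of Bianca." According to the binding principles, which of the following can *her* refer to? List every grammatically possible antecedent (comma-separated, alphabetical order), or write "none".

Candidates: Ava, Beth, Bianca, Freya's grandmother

*her* is a pronoun; Principle B requires it to be free in its binding domain — the clause headed by 'remind'.
— Ava: subject of the matrix clause; c-commands the pronoun but lies outside its binding domain — allowed.
— Beth: subject of the clause headed by 'remind'; c-commands the pronoun within its binding domain — blocked (Principle B).
— Bianca: second object of the clause headed by 'remind'; is c-commanded by the pronoun; coreference would bind this R-expression — blocked (Principle C).
— Freya's grandmother: subject of the clause headed by 'claimed'; c-commands the pronoun but lies outside its binding domain — allowed.

Ava, Freya's grandmother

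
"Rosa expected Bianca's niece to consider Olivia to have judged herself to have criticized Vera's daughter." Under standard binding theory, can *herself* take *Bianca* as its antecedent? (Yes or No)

No

*herself* is a reflexive; Principle A requires it to be bound within its binding domain — the clause headed by 'judged'.
— Bianca: possessor inside the subject DP of the clause headed by 'consider'; does not c-command the reflexive — cannot bind it (Principle A).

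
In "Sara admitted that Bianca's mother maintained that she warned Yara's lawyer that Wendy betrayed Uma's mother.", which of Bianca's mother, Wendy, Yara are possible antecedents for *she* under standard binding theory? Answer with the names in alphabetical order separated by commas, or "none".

Bianca's mother

*she* is a pronoun; Principle B requires it to be free in its binding domain — the clause headed by 'warned'.
— Bianca's mother: subject of the clause headed by 'maintained'; c-commands the pronoun but lies outside its binding domain — allowed.
— Wendy: subject of the clause headed by 'betrayed'; is c-commanded by the pronoun; coreference would bind this R-expression — blocked (Principle C).
— Yara: possessor inside the object DP of the clause headed by 'warned'; is c-commanded by the pronoun; coreference would bind this R-expression — blocked (Principle C).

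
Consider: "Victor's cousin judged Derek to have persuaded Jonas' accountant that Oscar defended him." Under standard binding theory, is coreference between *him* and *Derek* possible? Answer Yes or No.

*Derek* is an R-expression; Principle C requires it to be free (not bound by any c-commanding expression).
— him: object of the clause headed by 'defended'; the pronoun does not c-command the R-expression — coreference allowed.

Yes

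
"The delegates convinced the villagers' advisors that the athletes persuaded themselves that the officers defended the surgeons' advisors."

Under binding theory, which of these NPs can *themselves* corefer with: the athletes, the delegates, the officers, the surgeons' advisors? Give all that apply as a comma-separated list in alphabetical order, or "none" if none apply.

the athletes

*themselves* is a reflexive; Principle A requires it to be bound within its binding domain — the clause headed by 'persuaded'.
— the athletes: subject of the clause headed by 'persuaded'; c-commands the reflexive within its binding domain — allowed (Principle A).
— the delegates: subject of the matrix clause; c-commands the reflexive but lies outside its binding domain — cannot bind it (Principle A).
— the officers: subject of the clause headed by 'defended'; does not c-command the reflexive — cannot bind it (Principle A).
— the surgeons' advisors: object of the clause headed by 'defended'; does not c-command the reflexive — cannot bind it (Principle A).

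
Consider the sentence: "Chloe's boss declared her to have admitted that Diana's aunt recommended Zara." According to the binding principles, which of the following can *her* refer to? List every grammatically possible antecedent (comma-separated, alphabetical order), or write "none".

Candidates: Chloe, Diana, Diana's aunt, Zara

Chloe

*her* is a pronoun; Principle B requires it to be free in its binding domain — the matrix clause.
— Chloe: possessor inside the subject DP of the matrix clause; does not c-command the pronoun — Principle B does not apply; allowed.
— Diana: possessor inside the subject DP of the clause headed by 'recommended'; is c-commanded by the pronoun; coreference would bind this R-expression — blocked (Principle C).
— Diana's aunt: subject of the clause headed by 'recommended'; is c-commanded by the pronoun; coreference would bind this R-expression — blocked (Principle C).
— Zara: object of the clause headed by 'recommended'; is c-commanded by the pronoun; coreference would bind this R-expression — blocked (Principle C).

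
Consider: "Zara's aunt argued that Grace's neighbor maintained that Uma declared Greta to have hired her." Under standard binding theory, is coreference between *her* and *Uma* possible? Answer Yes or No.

*Uma* is an R-expression; Principle C requires it to be free (not bound by any c-commanding expression).
— her: object of the clause headed by 'hired'; the pronoun does not c-command the R-expression — coreference allowed.

Yes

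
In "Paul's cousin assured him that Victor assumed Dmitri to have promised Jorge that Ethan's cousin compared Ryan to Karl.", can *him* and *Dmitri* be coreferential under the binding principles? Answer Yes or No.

*Dmitri* is an R-expression; Principle C requires it to be free (not bound by any c-commanding expression).
— him: object of the matrix clause; the pronoun c-commands the R-expression — coreference blocked (Principle C).

No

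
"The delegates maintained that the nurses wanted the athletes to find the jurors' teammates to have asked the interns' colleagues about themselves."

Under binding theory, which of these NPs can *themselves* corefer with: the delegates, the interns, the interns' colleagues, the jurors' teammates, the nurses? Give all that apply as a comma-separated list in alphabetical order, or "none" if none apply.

*themselves* is a reflexive; Principle A requires it to be bound within its binding domain — the clause headed by 'asked'.
— the delegates: subject of the matrix clause; c-commands the reflexive but lies outside its binding domain — cannot bind it (Principle A).
— the interns: possessor inside the object DP of the clause headed by 'asked'; does not c-command the reflexive — cannot bind it (Principle A).
— the interns' colleagues: object of the clause headed by 'asked'; c-commands the reflexive within its binding domain — allowed (Principle A).
— the jurors' teammates: subject of the clause headed by 'asked'; c-commands the reflexive within its binding domain — allowed (Principle A).
— the nurses: subject of the clause headed by 'wanted'; c-commands the reflexive but lies outside its binding domain — cannot bind it (Principle A).

the interns' colleagues, the jurors' teammates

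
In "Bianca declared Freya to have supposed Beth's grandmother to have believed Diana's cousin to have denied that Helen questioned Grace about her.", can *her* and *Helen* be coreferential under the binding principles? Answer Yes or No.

No

*Helen* is an R-expression; Principle C requires it to be free (not bound by any c-commanding expression).
— her: second object of the clause headed by 'questioned'; the R-expression locally c-commands the pronoun — coreference blocked (Principle B on the pronoun).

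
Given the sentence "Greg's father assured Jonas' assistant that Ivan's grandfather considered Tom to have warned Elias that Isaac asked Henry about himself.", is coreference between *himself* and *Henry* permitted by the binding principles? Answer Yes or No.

*himself* is a reflexive; Principle A requires it to be bound within its binding domain — the clause headed by 'asked'.
— Henry: object of the clause headed by 'asked'; c-commands the reflexive within its binding domain — allowed (Principle A).

Yes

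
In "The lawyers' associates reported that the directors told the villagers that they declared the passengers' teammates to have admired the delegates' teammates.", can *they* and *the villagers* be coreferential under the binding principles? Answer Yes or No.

Yes

*the villagers* is an R-expression; Principle C requires it to be free (not bound by any c-commanding expression).
— they: subject of the clause headed by 'declared'; the pronoun does not c-command the R-expression — coreference allowed.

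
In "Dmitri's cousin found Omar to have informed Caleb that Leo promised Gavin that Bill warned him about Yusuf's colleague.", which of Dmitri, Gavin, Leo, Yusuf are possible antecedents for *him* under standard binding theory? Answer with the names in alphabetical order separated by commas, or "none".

*him* is a pronoun; Principle B requires it to be free in its binding domain — the clause headed by 'warned'.
— Dmitri: possessor inside the subject DP of the matrix clause; does not c-command the pronoun — Principle B does not apply; allowed.
— Gavin: object of the clause headed by 'promised'; c-commands the pronoun but lies outside its binding domain — allowed.
— Leo: subject of the clause headed by 'promised'; c-commands the pronoun but lies outside its binding domain — allowed.
— Yusuf: possessor inside the second object DP of the clause headed by 'warned'; is c-commanded by the pronoun; coreference would bind this R-expression — blocked (Principle C).

Dmitri, Gavin, Leo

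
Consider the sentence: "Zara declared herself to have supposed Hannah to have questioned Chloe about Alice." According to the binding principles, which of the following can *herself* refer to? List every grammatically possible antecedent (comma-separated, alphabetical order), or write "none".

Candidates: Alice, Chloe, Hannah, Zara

*herself* is a reflexive; Principle A requires it to be bound within its binding domain — the matrix clause.
— Alice: second object of the clause headed by 'questioned'; does not c-command the reflexive — cannot bind it (Principle A).
— Chloe: object of the clause headed by 'questioned'; does not c-command the reflexive — cannot bind it (Principle A).
— Hannah: subject of the clause headed by 'questioned'; does not c-command the reflexive — cannot bind it (Principle A).
— Zara: subject of the matrix clause; c-commands the reflexive within its binding domain — allowed (Principle A).

Zara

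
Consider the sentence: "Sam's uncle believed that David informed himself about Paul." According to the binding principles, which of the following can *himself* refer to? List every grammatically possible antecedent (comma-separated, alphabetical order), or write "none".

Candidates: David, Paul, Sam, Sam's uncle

*himself* is a reflexive; Principle A requires it to be bound within its binding domain — the clause headed by 'informed'.
— David: subject of the clause headed by 'informed'; c-commands the reflexive within its binding domain — allowed (Principle A).
— Paul: second object of the clause headed by 'informed'; does not c-command the reflexive — cannot bind it (Principle A).
— Sam: possessor inside the subject DP of the matrix clause; does not c-command the reflexive — cannot bind it (Principle A).
— Sam's uncle: subject of the matrix clause; c-commands the reflexive but lies outside its binding domain — cannot bind it (Principle A).

David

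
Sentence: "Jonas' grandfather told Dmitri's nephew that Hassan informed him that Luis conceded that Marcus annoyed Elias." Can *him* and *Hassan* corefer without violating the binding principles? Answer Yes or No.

No

*Hassan* is an R-expression; Principle C requires it to be free (not bound by any c-commanding expression).
— him: object of the clause headed by 'informed'; the R-expression locally c-commands the pronoun — coreference blocked (Principle B on the pronoun).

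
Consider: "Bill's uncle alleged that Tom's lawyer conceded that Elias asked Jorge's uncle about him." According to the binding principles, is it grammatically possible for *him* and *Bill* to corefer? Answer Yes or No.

*him* is a pronoun; Principle B requires it to be free in its binding domain — the clause headed by 'asked'.
— Bill: possessor inside the subject DP of the matrix clause; does not c-command the pronoun — Principle B does not apply; allowed.

Yes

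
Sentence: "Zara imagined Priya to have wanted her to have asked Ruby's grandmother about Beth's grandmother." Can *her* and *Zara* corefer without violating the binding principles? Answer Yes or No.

*Zara* is an R-expression; Principle C requires it to be free (not bound by any c-commanding expression).
— her: subject of the clause headed by 'asked'; the pronoun does not c-command the R-expression — coreference allowed.

Yes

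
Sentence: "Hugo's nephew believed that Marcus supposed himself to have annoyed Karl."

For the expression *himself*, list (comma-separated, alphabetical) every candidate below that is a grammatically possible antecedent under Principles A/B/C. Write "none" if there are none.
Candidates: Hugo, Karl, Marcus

*himself* is a reflexive; Principle A requires it to be bound within its binding domain — the clause headed by 'supposed'.
— Hugo: possessor inside the subject DP of the matrix clause; does not c-command the reflexive — cannot bind it (Principle A).
— Karl: object of the clause headed by 'annoyed'; does not c-command the reflexive — cannot bind it (Principle A).
— Marcus: subject of the clause headed by 'supposed'; c-commands the reflexive within its binding domain — allowed (Principle A).

Marcus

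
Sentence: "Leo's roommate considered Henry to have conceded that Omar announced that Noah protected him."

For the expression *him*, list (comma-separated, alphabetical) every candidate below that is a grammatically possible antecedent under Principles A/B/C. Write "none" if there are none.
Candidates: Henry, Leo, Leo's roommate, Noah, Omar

Henry, Leo, Leo's roommate, Omar

*him* is a pronoun; Principle B requires it to be free in its binding domain — the clause headed by 'protected'.
— Henry: subject of the clause headed by 'conceded'; c-commands the pronoun but lies outside its binding domain — allowed.
— Leo: possessor inside the subject DP of the matrix clause; does not c-command the pronoun — Principle B does not apply; allowed.
— Leo's roommate: subject of the matrix clause; c-commands the pronoun but lies outside its binding domain — allowed.
— Noah: subject of the clause headed by 'protected'; c-commands the pronoun within its binding domain — blocked (Principle B).
— Omar: subject of the clause headed by 'announced'; c-commands the pronoun but lies outside its binding domain — allowed.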